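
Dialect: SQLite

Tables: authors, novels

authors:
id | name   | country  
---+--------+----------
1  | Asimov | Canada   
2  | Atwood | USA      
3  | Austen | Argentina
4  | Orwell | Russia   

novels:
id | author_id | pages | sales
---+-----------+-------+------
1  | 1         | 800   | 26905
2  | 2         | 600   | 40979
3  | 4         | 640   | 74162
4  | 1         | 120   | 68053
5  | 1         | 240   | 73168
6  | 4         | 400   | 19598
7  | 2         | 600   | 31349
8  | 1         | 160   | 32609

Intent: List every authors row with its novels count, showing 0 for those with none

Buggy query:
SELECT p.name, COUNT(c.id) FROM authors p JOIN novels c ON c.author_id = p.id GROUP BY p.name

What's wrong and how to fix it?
Bug: INNER JOIN drops authors rows that have no matching novels rows

Fix: Switch to LEFT JOIN to retain unmatched parent rows

Corrected query:
SELECT p.name, COUNT(c.id) FROM authors p LEFT JOIN novels c ON c.author_id = p.id GROUP BY p.name

Result:
name   | COUNT(c.id)
-------+------------
Asimov | 4          
Atwood | 2          
Austen | 0          
Orwell | 2          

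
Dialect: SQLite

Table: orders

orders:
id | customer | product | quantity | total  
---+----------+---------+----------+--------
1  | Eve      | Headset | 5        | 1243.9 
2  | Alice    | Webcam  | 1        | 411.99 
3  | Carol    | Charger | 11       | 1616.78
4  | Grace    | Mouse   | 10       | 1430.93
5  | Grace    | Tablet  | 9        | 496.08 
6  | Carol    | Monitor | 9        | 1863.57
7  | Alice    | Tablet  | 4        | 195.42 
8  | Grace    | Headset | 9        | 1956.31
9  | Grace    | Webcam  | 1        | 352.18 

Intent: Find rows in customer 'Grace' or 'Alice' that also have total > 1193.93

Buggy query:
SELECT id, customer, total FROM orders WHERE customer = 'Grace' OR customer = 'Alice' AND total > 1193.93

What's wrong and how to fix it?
Bug: AND binds tighter than OR, so this parses as customer = 'Grace' OR (customer = 'Alice' AND total > 1193.93)

Fix: Group the OR with parentheses (or use IN), then AND the threshold

Corrected query:
SELECT id, customer, total FROM orders WHERE (customer = 'Grace' OR customer = 'Alice') AND total > 1193.93

Result:
id | customer | total  
---+----------+--------
4  | Grace    | 1430.93
8  | Grace    | 1956.31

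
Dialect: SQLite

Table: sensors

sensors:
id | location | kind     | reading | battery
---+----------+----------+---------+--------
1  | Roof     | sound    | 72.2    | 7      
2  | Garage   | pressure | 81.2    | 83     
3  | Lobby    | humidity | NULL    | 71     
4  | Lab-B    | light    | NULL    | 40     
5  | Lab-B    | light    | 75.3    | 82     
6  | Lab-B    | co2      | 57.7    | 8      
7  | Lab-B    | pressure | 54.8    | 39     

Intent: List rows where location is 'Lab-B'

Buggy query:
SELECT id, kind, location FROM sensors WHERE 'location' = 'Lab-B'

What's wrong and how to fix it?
Bug: 'location' in single quotes is a string literal, not the column; the comparison is literal-vs-literal and never true

Fix: Remove the quotes around the column name (or use double quotes for an identifier)

Corrected query:
SELECT id, kind, location FROM sensors WHERE location = 'Lab-B'

Result:
id | kind     | location
---+----------+---------
4  | light    | Lab-B   
5  | light    | Lab-B   
6  | co2      | Lab-B   
7  | pressure | Lab-B   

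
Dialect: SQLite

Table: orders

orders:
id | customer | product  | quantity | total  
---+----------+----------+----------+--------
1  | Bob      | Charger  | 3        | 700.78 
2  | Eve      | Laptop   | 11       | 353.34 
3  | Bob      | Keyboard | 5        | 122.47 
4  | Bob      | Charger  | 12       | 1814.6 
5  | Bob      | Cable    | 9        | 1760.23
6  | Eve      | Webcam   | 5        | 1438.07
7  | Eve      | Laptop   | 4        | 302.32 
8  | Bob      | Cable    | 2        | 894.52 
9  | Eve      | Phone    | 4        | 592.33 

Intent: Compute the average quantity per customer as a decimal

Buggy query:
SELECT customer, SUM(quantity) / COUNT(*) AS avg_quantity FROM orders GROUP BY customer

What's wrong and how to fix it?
Bug: Both operands are integers, so '/' performs integer division and truncates

Fix: Cast one side to REAL so the division keeps the fractional part

Corrected query:
SELECT customer, SUM(quantity) * 1.0 / COUNT(*) AS avg_quantity FROM orders GROUP BY customer

Result:
customer | avg_quantity
---------+-------------
Bob      | 6.2         
Eve      | 6           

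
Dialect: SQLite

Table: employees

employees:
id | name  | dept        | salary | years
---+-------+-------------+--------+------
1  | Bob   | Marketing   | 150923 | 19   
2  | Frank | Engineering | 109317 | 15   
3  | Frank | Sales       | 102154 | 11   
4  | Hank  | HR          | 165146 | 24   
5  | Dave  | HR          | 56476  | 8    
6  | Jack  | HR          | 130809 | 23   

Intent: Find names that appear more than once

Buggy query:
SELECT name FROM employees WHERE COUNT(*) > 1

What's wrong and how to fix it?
Bug: COUNT(*) is an aggregate and cannot be used in WHERE

Fix: GROUP BY name, then filter groups with HAVING COUNT(*) > 1

Corrected query:
SELECT name FROM employees GROUP BY name HAVING COUNT(*) > 1

Result:
name 
-----
Frank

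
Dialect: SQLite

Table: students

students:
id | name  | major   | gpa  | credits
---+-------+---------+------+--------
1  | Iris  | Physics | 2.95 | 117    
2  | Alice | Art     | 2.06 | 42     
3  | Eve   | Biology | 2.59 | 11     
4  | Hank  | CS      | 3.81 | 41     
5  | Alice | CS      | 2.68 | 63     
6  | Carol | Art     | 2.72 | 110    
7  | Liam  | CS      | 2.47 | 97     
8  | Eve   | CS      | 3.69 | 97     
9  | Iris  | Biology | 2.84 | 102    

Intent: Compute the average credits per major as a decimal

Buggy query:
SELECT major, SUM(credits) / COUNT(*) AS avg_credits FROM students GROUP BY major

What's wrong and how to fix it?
Bug: SUM(credits) and COUNT(*) are both integers; the division truncates the fractional part

Fix: Multiply by 1.0 (or CAST to REAL) to force floating-point division

Corrected query:
SELECT major, SUM(credits) * 1.0 / COUNT(*) AS avg_credits FROM students GROUP BY major

Result:
major   | avg_credits
--------+------------
Art     | 76         
Biology | 56.5       
CS      | 74.5       
Physics | 117        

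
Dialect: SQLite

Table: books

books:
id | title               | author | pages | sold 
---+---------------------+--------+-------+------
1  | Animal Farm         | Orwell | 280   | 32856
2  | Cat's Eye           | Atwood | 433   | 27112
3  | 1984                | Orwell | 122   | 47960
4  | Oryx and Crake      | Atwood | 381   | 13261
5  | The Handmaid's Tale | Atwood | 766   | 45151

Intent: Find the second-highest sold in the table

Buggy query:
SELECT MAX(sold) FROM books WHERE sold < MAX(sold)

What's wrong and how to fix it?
Bug: MAX(sold) on the right of the comparison is an aggregate-in-WHERE error

Fix: Compute the overall MAX in a subquery, then take MAX of rows below it

Corrected query:
SELECT MAX(sold) FROM books WHERE sold < (SELECT MAX(sold) FROM books)

Result:
MAX(sold)
---------
45151    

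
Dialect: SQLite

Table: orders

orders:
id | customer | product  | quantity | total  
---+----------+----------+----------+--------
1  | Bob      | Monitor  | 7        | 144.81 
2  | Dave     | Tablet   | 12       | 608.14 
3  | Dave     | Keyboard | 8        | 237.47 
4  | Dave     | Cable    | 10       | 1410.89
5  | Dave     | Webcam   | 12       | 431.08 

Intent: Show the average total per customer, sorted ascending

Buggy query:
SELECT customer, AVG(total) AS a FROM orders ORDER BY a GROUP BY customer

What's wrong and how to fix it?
Bug: ORDER BY appears before GROUP BY; SQL clause order requires GROUP BY first

Fix: Reorder: SELECT … FROM … GROUP BY … ORDER BY …

Corrected query:
SELECT customer, AVG(total) AS a FROM orders GROUP BY customer ORDER BY a

Result:
customer | a      
---------+--------
Bob      | 144.81 
Dave     | 671.895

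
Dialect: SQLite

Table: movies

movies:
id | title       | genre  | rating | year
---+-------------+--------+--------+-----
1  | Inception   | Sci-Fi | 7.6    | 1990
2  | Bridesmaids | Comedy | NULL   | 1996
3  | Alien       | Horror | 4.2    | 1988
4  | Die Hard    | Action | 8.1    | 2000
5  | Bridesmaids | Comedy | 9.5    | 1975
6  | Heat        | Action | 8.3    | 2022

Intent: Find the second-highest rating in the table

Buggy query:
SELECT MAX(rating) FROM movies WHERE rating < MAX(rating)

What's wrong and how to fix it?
Bug: MAX(rating) on the right of the comparison is an aggregate-in-WHERE error

Fix: Compute the overall MAX in a subquery, then take MAX of rows below it

Corrected query:
SELECT MAX(rating) FROM movies WHERE rating < (SELECT MAX(rating) FROM movies)

Result:
MAX(rating)
-----------
8.3        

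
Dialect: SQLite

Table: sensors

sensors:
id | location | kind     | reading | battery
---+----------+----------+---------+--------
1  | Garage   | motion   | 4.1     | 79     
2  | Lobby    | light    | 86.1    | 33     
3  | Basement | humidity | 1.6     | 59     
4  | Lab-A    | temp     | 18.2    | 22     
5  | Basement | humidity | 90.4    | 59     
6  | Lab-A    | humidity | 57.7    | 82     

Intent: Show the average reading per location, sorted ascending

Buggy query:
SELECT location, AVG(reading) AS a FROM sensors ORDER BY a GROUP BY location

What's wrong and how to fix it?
Bug: GROUP BY must precede ORDER BY

Fix: Move ORDER BY to the end, after GROUP BY

Corrected query:
SELECT location, AVG(reading) AS a FROM sensors GROUP BY location ORDER BY a

Result:
location | a    
---------+------
Garage   | 4.1  
Lab-A    | 37.95
Basement | 46   
Lobby    | 86.1 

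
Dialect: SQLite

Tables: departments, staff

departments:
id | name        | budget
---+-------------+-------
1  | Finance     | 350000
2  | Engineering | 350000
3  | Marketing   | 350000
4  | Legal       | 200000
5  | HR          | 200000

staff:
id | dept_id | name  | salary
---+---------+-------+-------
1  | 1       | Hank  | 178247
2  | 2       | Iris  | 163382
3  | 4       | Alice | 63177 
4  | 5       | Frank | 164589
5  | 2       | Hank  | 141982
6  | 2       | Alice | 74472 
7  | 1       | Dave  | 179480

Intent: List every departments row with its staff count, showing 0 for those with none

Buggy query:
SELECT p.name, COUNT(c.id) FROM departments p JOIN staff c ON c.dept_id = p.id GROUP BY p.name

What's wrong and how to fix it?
Bug: INNER JOIN drops departments rows that have no matching staff rows

Fix: Use LEFT JOIN so parents without children still appear (COUNT(c.id) gives 0)

Corrected query:
SELECT p.name, COUNT(c.id) FROM departments p LEFT JOIN staff c ON c.dept_id = p.id GROUP BY p.name

Result:
name        | COUNT(c.id)
------------+------------
Engineering | 3          
Finance     | 2          
HR          | 1          
Legal       | 1          
Marketing   | 0          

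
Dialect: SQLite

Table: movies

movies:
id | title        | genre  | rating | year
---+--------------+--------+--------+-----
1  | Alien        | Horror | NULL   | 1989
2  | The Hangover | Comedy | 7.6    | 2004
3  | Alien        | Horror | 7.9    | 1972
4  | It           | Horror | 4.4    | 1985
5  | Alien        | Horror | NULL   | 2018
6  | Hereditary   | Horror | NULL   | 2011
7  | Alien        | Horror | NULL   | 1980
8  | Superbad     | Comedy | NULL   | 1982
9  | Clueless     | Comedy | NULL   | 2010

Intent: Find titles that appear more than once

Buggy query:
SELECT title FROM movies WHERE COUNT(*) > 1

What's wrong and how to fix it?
Bug: COUNT(*) is an aggregate and cannot be used in WHERE

Fix: Group first, then use HAVING for the count condition

Corrected query:
SELECT title FROM movies GROUP BY title HAVING COUNT(*) > 1

Result:
title
-----
Alien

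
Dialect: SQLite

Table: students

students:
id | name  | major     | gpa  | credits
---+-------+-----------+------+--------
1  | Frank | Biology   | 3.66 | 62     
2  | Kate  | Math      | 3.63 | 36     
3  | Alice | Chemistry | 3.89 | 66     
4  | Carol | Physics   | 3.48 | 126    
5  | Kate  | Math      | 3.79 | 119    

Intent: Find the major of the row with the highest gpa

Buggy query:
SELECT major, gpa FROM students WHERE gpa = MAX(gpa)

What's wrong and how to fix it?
Bug: WHERE is evaluated per row; an aggregate over the whole table isn't defined there

Fix: Wrap MAX in a scalar subquery so WHERE compares against a single value

Corrected query:
SELECT major, gpa FROM students WHERE gpa = (SELECT MAX(gpa) FROM students)

Result:
major     | gpa 
----------+-----
Chemistry | 3.89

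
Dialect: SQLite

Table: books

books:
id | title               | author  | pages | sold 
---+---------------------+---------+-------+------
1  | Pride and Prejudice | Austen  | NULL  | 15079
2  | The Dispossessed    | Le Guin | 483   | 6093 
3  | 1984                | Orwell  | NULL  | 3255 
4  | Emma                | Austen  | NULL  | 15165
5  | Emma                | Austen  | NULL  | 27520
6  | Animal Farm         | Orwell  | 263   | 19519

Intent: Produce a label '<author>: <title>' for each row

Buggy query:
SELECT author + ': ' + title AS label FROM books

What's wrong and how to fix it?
Bug: '+' is numeric addition; on text columns SQLite converts them to 0 instead of concatenating

Fix: Use the || operator for string concatenation

Corrected query:
SELECT author || ': ' || title AS label FROM books

Result:
label                      
---------------------------
Austen: Pride and Prejudice
Le Guin: The Dispossessed  
Orwell: 1984               
Austen: Emma               
Austen: Emma               
Orwell: Animal Farm        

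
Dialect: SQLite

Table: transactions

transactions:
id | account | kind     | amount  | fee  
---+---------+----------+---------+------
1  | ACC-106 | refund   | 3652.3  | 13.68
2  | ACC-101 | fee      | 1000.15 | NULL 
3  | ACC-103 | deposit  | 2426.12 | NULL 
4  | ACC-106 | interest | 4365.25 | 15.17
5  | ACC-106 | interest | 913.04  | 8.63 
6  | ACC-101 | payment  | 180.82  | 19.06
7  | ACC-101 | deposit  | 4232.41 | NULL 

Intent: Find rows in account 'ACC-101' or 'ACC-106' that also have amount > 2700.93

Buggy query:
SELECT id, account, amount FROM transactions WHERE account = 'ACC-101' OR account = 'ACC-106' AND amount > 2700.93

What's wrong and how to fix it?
Bug: Without parentheses, AND is evaluated before OR, so the amount filter only applies to the 'ACC-106' branch

Fix: Add parentheses around the OR so the AND applies to both alternatives

Corrected query:
SELECT id, account, amount FROM transactions WHERE (account = 'ACC-101' OR account = 'ACC-106') AND amount > 2700.93

Result:
id | account | amount 
---+---------+--------
1  | ACC-106 | 3652.3 
4  | ACC-106 | 4365.25
7  | ACC-101 | 4232.41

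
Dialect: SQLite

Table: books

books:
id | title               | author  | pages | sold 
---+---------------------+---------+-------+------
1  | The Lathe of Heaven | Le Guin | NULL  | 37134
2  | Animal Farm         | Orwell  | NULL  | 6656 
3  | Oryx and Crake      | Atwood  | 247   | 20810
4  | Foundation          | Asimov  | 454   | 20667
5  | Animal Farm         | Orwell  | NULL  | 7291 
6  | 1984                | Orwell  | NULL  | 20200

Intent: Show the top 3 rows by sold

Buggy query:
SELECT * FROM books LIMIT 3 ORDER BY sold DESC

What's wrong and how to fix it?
Bug: LIMIT must come after ORDER BY

Fix: Sort with ORDER BY, then apply LIMIT

Corrected query:
SELECT * FROM books ORDER BY sold DESC LIMIT 3

Result:
id | title               | author  | pages | sold 
---+---------------------+---------+-------+------
1  | The Lathe of Heaven | Le Guin | NULL  | 37134
3  | Oryx and Crake      | Atwood  | 247   | 20810
4  | Foundation          | Asimov  | 454   | 20667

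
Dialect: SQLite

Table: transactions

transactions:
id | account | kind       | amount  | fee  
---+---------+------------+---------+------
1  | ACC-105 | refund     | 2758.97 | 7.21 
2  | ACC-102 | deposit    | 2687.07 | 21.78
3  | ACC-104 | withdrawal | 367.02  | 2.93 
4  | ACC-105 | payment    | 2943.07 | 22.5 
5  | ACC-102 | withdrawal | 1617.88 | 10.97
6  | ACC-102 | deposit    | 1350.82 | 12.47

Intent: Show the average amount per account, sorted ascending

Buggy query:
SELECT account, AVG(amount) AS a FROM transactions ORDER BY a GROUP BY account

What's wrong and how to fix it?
Bug: ORDER BY appears before GROUP BY; SQL clause order requires GROUP BY first

Fix: Reorder: SELECT … FROM … GROUP BY … ORDER BY …

Corrected query:
SELECT account, AVG(amount) AS a FROM transactions GROUP BY account ORDER BY a

Result:
account | a          
--------+------------
ACC-104 | 367.02     
ACC-102 | 1885.256667
ACC-105 | 2851.02    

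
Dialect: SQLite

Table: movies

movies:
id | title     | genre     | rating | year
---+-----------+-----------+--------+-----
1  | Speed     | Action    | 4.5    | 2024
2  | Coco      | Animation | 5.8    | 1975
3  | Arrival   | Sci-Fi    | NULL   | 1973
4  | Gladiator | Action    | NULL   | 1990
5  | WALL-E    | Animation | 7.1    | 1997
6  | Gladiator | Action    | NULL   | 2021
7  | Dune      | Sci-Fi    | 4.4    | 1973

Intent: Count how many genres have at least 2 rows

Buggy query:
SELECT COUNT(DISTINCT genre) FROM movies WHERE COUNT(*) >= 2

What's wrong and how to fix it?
Bug: WHERE filters individual rows, not groups, so a group-level COUNT is invalid there

Fix: Group first with HAVING COUNT(*) >= 2, then COUNT the resulting groups

Corrected query:
SELECT COUNT(*) FROM (SELECT genre FROM movies GROUP BY genre HAVING COUNT(*) >= 2)

Result:
COUNT(*)
--------
3       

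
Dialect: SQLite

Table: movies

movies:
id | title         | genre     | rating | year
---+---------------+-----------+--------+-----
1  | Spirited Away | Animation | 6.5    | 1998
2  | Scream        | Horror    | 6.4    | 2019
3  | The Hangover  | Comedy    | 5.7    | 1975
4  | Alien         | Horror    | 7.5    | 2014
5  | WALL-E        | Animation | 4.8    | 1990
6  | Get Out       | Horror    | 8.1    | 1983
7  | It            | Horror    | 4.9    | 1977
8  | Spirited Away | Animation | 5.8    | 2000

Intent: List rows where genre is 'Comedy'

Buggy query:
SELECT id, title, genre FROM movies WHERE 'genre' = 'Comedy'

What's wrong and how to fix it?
Bug: Single quotes denote string literals in SQL; the column name is being compared as a constant string

Fix: Remove the quotes around the column name (or use double quotes for an identifier)

Corrected query:
SELECT id, title, genre FROM movies WHERE genre = 'Comedy'

Result:
id | title        | genre 
---+--------------+-------
3  | The Hangover | Comedy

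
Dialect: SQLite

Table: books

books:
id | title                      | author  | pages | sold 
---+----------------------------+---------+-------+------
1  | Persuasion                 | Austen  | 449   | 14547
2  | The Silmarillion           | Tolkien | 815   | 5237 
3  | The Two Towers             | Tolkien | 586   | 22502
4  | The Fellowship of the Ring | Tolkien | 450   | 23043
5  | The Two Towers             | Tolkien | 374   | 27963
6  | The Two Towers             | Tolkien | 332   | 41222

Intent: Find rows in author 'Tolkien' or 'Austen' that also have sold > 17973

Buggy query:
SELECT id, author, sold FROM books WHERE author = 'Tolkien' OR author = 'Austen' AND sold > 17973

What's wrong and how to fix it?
Bug: AND binds tighter than OR, so this parses as author = 'Tolkien' OR (author = 'Austen' AND sold > 17973)

Fix: Add parentheses around the OR so the AND applies to both alternatives

Corrected query:
SELECT id, author, sold FROM books WHERE (author = 'Tolkien' OR author = 'Austen') AND sold > 17973

Result:
id | author  | sold 
---+---------+------
3  | Tolkien | 22502
4  | Tolkien | 23043
5  | Tolkien | 27963
6  | Tolkien | 41222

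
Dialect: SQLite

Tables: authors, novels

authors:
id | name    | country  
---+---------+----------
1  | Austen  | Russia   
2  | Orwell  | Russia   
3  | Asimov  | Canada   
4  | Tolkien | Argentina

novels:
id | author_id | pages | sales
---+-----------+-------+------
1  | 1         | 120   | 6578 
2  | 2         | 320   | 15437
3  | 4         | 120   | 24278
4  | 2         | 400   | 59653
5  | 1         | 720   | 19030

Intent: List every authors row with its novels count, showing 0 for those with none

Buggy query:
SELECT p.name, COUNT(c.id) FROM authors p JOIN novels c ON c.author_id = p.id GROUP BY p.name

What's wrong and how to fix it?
Bug: An inner join excludes parents with zero children

Fix: Switch to LEFT JOIN to retain unmatched parent rows

Corrected query:
SELECT p.name, COUNT(c.id) FROM authors p LEFT JOIN novels c ON c.author_id = p.id GROUP BY p.name

Result:
name    | COUNT(c.id)
--------+------------
Asimov  | 0          
Austen  | 2          
Orwell  | 2          
Tolkien | 1          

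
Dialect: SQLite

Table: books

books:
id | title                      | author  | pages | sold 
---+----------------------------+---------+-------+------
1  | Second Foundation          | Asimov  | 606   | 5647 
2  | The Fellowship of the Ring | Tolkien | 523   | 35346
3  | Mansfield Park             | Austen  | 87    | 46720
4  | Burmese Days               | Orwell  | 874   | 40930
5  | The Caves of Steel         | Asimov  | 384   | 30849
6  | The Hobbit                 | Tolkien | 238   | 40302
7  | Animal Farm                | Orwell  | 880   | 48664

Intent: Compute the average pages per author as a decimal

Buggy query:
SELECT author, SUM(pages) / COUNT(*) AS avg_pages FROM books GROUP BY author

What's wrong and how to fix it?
Bug: Both operands are integers, so '/' performs integer division and truncates

Fix: Cast one side to REAL so the division keeps the fractional part

Corrected query:
SELECT author, SUM(pages) * 1.0 / COUNT(*) AS avg_pages FROM books GROUP BY author

Result:
author  | avg_pages
--------+----------
Asimov  | 495      
Austen  | 87       
Orwell  | 877      
Tolkien | 380.5    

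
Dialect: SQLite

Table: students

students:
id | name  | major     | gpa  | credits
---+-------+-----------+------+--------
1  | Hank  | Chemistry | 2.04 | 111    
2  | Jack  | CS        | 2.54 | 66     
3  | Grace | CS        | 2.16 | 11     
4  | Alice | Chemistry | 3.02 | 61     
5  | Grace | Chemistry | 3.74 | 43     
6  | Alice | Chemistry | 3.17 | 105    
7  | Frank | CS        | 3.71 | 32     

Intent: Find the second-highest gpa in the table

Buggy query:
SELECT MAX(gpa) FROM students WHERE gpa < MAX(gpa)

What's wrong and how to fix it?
Bug: The inner MAX is an aggregate inside WHERE, which is not allowed

Fix: Compute the overall MAX in a subquery, then take MAX of rows below it

Corrected query:
SELECT MAX(gpa) FROM students WHERE gpa < (SELECT MAX(gpa) FROM students)

Result:
MAX(gpa)
--------
3.71    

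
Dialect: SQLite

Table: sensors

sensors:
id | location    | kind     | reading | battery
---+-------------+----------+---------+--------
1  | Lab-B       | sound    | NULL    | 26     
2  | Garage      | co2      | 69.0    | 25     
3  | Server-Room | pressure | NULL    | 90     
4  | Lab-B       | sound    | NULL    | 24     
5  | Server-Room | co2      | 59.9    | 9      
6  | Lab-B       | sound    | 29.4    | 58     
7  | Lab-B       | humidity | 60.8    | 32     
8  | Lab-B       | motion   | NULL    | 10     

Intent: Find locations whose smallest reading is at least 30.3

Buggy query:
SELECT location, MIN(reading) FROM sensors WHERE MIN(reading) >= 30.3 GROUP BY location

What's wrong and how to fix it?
Bug: MIN() in WHERE is a misuse of aggregate

Fix: Use HAVING for the per-group MIN condition

Corrected query:
SELECT location, MIN(reading) FROM sensors GROUP BY location HAVING MIN(reading) >= 30.3

Result:
location    | MIN(reading)
------------+-------------
Garage      | 69          
Server-Room | 59.9        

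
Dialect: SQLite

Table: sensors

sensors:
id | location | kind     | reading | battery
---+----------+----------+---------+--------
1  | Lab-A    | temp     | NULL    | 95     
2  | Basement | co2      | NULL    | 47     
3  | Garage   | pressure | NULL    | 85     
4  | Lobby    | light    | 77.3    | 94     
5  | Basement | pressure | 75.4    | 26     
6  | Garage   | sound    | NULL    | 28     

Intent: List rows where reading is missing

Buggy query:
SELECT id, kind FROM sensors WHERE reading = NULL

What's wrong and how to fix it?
Bug: Comparing to NULL with '=' never matches; NULL = NULL is unknown, not true

Fix: Use IS NULL to test for NULL

Corrected query:
SELECT id, kind FROM sensors WHERE reading IS NULL

Result:
id | kind    
---+---------
1  | temp    
2  | co2     
3  | pressure
6  | sound   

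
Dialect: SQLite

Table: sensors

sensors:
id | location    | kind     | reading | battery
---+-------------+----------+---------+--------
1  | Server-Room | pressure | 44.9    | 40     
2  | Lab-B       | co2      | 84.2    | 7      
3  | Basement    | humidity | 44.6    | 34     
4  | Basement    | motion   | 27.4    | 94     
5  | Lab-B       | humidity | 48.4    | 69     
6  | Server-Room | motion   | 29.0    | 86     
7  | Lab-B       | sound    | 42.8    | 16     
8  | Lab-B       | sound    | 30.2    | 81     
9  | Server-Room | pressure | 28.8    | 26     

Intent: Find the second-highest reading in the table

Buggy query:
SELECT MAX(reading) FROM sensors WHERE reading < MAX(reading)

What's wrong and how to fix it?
Bug: MAX(reading) on the right of the comparison is an aggregate-in-WHERE error

Fix: Compute the overall MAX in a subquery, then take MAX of rows below it

Corrected query:
SELECT MAX(reading) FROM sensors WHERE reading < (SELECT MAX(reading) FROM sensors)

Result:
MAX(reading)
------------
48.4        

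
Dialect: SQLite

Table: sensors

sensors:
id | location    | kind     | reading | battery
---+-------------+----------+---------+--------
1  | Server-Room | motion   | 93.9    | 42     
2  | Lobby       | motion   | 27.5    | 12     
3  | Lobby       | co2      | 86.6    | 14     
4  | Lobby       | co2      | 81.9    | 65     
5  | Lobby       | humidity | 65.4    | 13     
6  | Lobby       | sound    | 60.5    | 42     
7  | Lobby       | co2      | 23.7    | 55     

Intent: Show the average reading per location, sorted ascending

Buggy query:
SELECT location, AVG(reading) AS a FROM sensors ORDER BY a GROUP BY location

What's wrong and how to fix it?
Bug: ORDER BY appears before GROUP BY; SQL clause order requires GROUP BY first

Fix: Move ORDER BY to the end, after GROUP BY

Corrected query:
SELECT location, AVG(reading) AS a FROM sensors GROUP BY location ORDER BY a

Result:
location    | a   
------------+-----
Lobby       | 57.6
Server-Room | 93.9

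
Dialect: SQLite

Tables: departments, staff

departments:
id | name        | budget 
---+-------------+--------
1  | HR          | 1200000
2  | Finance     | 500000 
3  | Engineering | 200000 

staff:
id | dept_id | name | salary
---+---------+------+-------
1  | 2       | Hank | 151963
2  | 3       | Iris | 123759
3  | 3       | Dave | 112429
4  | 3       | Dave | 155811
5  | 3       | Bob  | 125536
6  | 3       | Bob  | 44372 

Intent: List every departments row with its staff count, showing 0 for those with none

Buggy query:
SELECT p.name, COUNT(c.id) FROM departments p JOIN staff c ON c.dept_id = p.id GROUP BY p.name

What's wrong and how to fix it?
Bug: INNER JOIN drops departments rows that have no matching staff rows

Fix: Switch to LEFT JOIN to retain unmatched parent rows

Corrected query:
SELECT p.name, COUNT(c.id) FROM departments p LEFT JOIN staff c ON c.dept_id = p.id GROUP BY p.name

Result:
name        | COUNT(c.id)
------------+------------
Engineering | 5          
Finance     | 1          
HR          | 0          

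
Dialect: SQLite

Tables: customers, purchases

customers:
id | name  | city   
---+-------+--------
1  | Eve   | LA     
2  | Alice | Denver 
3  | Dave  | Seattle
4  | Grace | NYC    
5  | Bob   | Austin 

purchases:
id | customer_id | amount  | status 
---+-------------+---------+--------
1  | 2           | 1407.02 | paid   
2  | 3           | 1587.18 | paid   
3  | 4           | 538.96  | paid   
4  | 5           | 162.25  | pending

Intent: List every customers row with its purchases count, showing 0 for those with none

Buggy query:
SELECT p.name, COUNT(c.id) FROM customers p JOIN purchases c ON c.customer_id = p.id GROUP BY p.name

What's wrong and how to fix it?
Bug: An inner join excludes parents with zero children

Fix: Switch to LEFT JOIN to retain unmatched parent rows

Corrected query:
SELECT p.name, COUNT(c.id) FROM customers p LEFT JOIN purchases c ON c.customer_id = p.id GROUP BY p.name

Result:
name  | COUNT(c.id)
------+------------
Alice | 1          
Bob   | 1          
Dave  | 1          
Eve   | 0          
Grace | 1          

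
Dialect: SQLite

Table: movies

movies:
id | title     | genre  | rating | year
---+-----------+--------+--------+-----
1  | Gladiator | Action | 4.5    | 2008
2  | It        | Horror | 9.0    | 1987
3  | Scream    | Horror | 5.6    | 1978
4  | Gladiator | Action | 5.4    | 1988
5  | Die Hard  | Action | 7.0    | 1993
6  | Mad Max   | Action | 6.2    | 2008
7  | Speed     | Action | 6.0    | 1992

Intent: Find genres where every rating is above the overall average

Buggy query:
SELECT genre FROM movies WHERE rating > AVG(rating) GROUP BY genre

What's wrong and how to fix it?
Bug: WHERE evaluates per row before aggregation, so AVG() is unavailable

Fix: Use a subquery for AVG and a HAVING MIN(...) filter so the condition holds for every row in the group

Corrected query:
SELECT genre FROM movies GROUP BY genre HAVING MIN(rating) > (SELECT AVG(rating) FROM movies)

Result:
(no rows)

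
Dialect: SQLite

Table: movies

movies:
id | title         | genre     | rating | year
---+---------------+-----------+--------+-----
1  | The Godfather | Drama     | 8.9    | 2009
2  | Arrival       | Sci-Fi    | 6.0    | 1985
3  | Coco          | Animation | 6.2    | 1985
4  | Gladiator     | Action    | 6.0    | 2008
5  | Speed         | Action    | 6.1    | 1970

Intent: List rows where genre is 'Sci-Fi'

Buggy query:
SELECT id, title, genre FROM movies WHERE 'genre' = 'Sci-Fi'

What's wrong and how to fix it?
Bug: Single quotes denote string literals in SQL; the column name is being compared as a constant string

Fix: Remove the quotes around the column name (or use double quotes for an identifier)

Corrected query:
SELECT id, title, genre FROM movies WHERE genre = 'Sci-Fi'

Result:
id | title   | genre 
---+---------+-------
2  | Arrival | Sci-Fi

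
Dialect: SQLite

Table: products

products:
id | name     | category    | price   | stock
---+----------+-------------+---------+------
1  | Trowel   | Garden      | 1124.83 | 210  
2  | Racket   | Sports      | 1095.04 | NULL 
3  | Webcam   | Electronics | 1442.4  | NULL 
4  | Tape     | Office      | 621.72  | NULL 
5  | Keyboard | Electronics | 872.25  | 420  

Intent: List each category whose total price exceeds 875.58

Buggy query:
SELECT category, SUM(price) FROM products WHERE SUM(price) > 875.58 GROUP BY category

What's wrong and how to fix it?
Bug: WHERE runs before GROUP BY, so aggregates aren't available there

Fix: Use HAVING (which filters groups after aggregation) instead of WHERE

Corrected query:
SELECT category, SUM(price) FROM products GROUP BY category HAVING SUM(price) > 875.58

Result:
category    | SUM(price)
------------+-----------
Electronics | 2314.65   
Garden      | 1124.83   
Sports      | 1095.04   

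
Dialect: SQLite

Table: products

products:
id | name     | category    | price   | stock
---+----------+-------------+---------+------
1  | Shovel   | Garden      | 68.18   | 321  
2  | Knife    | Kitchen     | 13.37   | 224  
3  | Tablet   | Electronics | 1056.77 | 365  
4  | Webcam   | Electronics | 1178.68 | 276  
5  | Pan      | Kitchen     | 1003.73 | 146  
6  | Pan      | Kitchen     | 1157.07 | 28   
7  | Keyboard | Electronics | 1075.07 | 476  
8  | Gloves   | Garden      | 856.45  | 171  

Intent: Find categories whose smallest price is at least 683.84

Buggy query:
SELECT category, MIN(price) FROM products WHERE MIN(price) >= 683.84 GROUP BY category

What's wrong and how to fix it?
Bug: MIN() in WHERE is a misuse of aggregate

Fix: Replace WHERE with HAVING after the GROUP BY

Corrected query:
SELECT category, MIN(price) FROM products GROUP BY category HAVING MIN(price) >= 683.84

Result:
category    | MIN(price)
------------+-----------
Electronics | 1056.77   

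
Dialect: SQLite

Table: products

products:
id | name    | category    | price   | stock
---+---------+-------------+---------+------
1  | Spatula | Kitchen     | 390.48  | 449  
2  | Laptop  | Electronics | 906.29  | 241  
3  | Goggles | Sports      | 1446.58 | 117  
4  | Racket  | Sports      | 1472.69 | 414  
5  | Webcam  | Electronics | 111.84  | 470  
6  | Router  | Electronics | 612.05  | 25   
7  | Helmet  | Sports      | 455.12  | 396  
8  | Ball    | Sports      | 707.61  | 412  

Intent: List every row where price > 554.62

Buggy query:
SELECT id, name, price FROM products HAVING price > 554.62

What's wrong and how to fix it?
Bug: HAVING filters the output of aggregation, but this query has no GROUP BY and no aggregate functions, so SQLite rejects it (HAVING clause on a non-aggregate query); the condition here is per row

Fix: Use WHERE for row-level filtering

Corrected query:
SELECT id, name, price FROM products WHERE price > 554.62

Result:
id | name    | price  
---+---------+--------
2  | Laptop  | 906.29 
3  | Goggles | 1446.58
4  | Racket  | 1472.69
6  | Router  | 612.05 
8  | Ball    | 707.61 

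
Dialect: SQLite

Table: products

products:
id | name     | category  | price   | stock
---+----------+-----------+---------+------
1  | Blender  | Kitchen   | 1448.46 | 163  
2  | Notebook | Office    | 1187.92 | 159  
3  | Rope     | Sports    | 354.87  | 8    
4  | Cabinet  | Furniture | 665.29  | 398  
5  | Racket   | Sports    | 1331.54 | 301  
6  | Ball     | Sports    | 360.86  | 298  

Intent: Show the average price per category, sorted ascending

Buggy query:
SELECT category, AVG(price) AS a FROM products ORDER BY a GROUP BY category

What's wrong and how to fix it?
Bug: ORDER BY appears before GROUP BY; SQL clause order requires GROUP BY first

Fix: Reorder: SELECT … FROM … GROUP BY … ORDER BY …

Corrected query:
SELECT category, AVG(price) AS a FROM products GROUP BY category ORDER BY a

Result:
category  | a         
----------+-----------
Furniture | 665.29    
Sports    | 682.423333
Office    | 1187.92   
Kitchen   | 1448.46   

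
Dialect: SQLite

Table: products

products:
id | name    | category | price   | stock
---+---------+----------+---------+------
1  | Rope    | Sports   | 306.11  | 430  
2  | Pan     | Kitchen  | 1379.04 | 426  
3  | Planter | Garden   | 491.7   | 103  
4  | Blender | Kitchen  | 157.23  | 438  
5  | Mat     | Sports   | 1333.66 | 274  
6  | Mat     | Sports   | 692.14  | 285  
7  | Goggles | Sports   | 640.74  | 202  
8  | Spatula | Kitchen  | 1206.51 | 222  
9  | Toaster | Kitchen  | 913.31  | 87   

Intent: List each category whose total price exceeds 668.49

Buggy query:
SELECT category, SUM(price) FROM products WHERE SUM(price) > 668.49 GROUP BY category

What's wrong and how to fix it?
Bug: SUM(price) is an aggregate, but WHERE filters rows before aggregation

Fix: Use HAVING (which filters groups after aggregation) instead of WHERE

Corrected query:
SELECT category, SUM(price) FROM products GROUP BY category HAVING SUM(price) > 668.49

Result:
category | SUM(price)
---------+-----------
Kitchen  | 3656.09   
Sports   | 2972.65   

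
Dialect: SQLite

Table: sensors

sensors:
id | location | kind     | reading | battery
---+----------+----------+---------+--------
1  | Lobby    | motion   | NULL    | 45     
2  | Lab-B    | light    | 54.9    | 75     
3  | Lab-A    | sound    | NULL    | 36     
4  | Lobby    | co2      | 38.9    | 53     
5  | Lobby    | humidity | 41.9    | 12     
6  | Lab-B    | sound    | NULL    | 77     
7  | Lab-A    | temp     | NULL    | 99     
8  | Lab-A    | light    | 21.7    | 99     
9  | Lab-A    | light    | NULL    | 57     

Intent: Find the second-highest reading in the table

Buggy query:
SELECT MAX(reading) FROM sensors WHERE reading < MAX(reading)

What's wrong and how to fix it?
Bug: The inner MAX is an aggregate inside WHERE, which is not allowed

Fix: Put the inner MAX in a scalar subquery

Corrected query:
SELECT MAX(reading) FROM sensors WHERE reading < (SELECT MAX(reading) FROM sensors)

Result:
MAX(reading)
------------
41.9        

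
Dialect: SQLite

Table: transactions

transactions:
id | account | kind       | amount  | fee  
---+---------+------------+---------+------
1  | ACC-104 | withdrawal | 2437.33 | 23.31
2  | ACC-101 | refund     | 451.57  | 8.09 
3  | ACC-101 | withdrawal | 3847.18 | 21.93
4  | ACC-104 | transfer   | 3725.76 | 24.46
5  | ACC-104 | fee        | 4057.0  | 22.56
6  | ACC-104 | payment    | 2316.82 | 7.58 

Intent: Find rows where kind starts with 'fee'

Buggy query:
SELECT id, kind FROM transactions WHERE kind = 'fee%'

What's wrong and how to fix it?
Bug: Wildcards only work with LIKE; '=' treats '%' as a literal character

Fix: Replace '=' with LIKE so 'fee%' is treated as a pattern

Corrected query:
SELECT id, kind FROM transactions WHERE kind LIKE 'fee%'

Result:
id | kind
---+-----
5  | fee 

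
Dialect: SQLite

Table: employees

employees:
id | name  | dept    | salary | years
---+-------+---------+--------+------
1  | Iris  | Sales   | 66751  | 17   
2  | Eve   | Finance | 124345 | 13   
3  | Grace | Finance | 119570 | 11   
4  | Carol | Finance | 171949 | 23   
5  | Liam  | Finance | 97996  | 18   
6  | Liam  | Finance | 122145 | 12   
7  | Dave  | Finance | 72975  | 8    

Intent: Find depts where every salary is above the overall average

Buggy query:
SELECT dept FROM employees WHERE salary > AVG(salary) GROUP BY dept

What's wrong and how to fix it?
Bug: WHERE evaluates per row before aggregation, so AVG() is unavailable

Fix: Use a subquery for AVG and a HAVING MIN(...) filter so the condition holds for every row in the group

Corrected query:
SELECT dept FROM employees GROUP BY dept HAVING MIN(salary) > (SELECT AVG(salary) FROM employees)

Result:
(no rows)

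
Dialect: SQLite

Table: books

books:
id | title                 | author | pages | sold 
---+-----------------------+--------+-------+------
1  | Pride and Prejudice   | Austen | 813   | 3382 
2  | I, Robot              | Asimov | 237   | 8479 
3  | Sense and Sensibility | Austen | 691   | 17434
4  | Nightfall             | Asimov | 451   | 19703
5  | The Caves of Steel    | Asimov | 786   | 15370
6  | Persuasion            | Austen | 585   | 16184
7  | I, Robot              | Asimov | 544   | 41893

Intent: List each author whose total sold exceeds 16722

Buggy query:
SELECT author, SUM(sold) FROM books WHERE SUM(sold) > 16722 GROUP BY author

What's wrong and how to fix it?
Bug: WHERE runs before GROUP BY, so aggregates aren't available there

Fix: Move the aggregate condition to a HAVING clause

Corrected query:
SELECT author, SUM(sold) FROM books GROUP BY author HAVING SUM(sold) > 16722

Result:
author | SUM(sold)
-------+----------
Asimov | 85445    
Austen | 37000    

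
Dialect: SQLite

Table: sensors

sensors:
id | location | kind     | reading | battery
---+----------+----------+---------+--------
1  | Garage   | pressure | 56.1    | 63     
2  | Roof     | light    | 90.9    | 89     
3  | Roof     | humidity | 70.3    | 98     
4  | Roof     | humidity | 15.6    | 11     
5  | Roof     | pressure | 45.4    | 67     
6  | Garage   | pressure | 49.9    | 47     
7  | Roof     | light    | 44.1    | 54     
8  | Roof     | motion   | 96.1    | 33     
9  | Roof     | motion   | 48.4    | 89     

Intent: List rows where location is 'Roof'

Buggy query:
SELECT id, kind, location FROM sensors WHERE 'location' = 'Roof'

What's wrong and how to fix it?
Bug: Single quotes denote string literals in SQL; the column name is being compared as a constant string

Fix: Remove the quotes around the column name (or use double quotes for an identifier)

Corrected query:
SELECT id, kind, location FROM sensors WHERE location = 'Roof'

Result:
id | kind     | location
---+----------+---------
2  | light    | Roof    
3  | humidity | Roof    
4  | humidity | Roof    
5  | pressure | Roof    
7  | light    | Roof    
8  | motion   | Roof    
9  | motion   | Roof    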